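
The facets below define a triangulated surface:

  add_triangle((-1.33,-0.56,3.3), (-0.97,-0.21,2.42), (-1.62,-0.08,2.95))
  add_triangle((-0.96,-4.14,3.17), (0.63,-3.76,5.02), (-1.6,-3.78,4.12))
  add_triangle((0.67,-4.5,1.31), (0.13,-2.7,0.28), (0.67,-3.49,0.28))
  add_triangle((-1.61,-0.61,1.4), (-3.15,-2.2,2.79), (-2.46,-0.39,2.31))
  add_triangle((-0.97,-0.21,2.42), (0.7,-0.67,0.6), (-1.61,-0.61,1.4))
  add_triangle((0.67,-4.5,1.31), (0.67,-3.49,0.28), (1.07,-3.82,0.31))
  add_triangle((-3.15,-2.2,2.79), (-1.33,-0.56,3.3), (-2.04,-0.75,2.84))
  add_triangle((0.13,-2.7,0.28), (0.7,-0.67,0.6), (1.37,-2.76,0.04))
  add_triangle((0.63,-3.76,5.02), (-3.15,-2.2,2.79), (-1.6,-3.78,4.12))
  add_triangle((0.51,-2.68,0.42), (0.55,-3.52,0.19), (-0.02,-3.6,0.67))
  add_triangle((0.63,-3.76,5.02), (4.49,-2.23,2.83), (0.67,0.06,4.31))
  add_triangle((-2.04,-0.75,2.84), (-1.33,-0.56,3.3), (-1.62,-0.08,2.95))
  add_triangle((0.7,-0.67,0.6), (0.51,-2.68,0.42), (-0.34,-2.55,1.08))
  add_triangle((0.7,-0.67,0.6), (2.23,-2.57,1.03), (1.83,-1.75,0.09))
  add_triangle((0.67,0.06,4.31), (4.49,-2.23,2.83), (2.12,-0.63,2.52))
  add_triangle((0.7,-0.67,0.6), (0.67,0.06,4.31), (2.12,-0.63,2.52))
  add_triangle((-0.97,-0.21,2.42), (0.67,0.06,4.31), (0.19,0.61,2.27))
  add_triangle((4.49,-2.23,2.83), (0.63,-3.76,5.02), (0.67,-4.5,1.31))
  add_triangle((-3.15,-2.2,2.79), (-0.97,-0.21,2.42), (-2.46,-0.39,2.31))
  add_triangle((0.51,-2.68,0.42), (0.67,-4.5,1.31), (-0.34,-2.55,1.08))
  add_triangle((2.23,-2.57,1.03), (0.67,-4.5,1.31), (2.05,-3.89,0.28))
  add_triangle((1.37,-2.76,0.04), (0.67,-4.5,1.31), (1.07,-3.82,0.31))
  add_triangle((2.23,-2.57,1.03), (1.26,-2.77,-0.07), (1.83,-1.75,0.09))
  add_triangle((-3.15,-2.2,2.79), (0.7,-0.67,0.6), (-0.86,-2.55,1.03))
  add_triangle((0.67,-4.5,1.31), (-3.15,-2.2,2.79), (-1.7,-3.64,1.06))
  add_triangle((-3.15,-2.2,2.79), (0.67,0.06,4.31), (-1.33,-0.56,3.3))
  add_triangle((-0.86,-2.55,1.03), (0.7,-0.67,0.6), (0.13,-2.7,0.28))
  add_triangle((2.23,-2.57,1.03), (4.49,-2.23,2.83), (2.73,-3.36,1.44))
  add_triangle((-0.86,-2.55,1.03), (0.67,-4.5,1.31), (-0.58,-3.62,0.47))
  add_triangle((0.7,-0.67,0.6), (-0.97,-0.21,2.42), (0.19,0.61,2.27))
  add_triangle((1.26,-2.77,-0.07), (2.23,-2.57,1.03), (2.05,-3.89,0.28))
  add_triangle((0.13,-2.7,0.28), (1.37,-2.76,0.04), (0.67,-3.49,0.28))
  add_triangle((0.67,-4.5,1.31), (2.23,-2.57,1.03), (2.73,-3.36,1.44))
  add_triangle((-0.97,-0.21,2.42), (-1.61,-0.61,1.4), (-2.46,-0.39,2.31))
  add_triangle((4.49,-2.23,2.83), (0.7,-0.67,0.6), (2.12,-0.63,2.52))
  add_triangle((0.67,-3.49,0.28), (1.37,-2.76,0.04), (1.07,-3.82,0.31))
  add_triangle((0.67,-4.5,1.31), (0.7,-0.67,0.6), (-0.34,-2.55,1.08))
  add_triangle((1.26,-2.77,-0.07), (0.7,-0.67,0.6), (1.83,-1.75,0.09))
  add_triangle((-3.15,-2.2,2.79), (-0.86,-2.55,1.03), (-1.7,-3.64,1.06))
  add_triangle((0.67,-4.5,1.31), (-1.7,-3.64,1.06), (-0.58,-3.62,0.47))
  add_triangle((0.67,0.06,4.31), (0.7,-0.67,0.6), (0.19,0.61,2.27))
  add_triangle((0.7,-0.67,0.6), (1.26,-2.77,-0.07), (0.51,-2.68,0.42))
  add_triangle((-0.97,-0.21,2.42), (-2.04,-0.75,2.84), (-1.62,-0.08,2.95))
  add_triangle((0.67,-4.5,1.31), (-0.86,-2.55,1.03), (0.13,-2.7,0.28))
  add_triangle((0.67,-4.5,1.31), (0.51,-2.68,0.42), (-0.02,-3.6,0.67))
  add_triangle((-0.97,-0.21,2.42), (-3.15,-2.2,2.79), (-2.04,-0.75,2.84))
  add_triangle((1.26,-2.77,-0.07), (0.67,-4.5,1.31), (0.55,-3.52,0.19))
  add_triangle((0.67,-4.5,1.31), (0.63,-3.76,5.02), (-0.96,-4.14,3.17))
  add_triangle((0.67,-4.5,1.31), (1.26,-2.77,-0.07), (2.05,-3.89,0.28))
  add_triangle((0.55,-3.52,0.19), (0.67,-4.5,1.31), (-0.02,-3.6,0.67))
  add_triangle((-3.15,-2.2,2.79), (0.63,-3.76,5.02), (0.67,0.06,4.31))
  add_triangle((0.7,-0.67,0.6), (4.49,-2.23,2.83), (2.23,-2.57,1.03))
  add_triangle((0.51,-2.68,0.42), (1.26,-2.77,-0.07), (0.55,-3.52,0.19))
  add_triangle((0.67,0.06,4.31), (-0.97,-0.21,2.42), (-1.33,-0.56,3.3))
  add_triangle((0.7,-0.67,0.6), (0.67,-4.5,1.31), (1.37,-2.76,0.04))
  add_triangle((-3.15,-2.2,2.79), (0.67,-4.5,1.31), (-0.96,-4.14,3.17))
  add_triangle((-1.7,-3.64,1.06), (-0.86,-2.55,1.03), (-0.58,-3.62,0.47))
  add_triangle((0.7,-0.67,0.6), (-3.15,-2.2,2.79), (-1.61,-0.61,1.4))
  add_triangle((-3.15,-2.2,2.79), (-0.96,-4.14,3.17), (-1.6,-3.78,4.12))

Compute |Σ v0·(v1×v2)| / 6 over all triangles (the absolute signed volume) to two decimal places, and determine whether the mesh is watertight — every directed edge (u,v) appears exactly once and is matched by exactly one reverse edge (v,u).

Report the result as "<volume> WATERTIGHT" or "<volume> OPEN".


54.07 OPEN

Per-triangle v0·(v1×v2)/6:
  t1: +0.0488
  t2: +2.3389
  t3: +0.2072
  t4: +0.0535
  t5: -0.4467
  t6: +0.1862
  t7: +0.5516
  t8: -0.3693
  t9: +1.8373
  t10: -0.1196
  t11: +11.3874
  t12: +0.2707
  t13: -0.3564
  t14: +0.0753
  t15: +0.8825
  t16: -0.5523
  t17: +0.5878
  t18: +12.1266
  t19: +1.0561
  t20: +0.1663
  t21: +1.4920
  t22: +0.2899
  t23: +0.4569
  t24: -1.0853
  t25: +3.6135
  t26: +1.4041
  t27: -0.4647
  t28: +0.2560
  t29: -0.7842
  t30: -0.5802
  t31: +0.0435
  t32: +0.0100
  t33: +0.1686
  t34: -0.2221
  t35: -0.3358
  t36: +0.0372
  t37: +0.3706
  t38: -0.2700
  t39: -0.8016
  t40: +0.9820
  t41: +0.1727
  t42: -0.2909
  t43: -0.1529
  t44: +0.5291
  t45: -0.1817
  t46: -0.2994
  t47: +0.5136
  t48: +4.7444
  t49: +0.4249
  t50: +0.3554
  t51: +9.6174
  t52: -0.2644
  t53: -0.1454
  t54: +0.2633
  t55: +0.6350
  t56: +2.5831
  t57: -0.3109
  t58: -0.3137
  t59: +1.6807
Σ = +54.0728 → |volume| = 54.07

Directed edges: 177 total; 3 unmatched, e.g. (0.67,-4.5,1.31)→(4.49,-2.23,2.83) → open.


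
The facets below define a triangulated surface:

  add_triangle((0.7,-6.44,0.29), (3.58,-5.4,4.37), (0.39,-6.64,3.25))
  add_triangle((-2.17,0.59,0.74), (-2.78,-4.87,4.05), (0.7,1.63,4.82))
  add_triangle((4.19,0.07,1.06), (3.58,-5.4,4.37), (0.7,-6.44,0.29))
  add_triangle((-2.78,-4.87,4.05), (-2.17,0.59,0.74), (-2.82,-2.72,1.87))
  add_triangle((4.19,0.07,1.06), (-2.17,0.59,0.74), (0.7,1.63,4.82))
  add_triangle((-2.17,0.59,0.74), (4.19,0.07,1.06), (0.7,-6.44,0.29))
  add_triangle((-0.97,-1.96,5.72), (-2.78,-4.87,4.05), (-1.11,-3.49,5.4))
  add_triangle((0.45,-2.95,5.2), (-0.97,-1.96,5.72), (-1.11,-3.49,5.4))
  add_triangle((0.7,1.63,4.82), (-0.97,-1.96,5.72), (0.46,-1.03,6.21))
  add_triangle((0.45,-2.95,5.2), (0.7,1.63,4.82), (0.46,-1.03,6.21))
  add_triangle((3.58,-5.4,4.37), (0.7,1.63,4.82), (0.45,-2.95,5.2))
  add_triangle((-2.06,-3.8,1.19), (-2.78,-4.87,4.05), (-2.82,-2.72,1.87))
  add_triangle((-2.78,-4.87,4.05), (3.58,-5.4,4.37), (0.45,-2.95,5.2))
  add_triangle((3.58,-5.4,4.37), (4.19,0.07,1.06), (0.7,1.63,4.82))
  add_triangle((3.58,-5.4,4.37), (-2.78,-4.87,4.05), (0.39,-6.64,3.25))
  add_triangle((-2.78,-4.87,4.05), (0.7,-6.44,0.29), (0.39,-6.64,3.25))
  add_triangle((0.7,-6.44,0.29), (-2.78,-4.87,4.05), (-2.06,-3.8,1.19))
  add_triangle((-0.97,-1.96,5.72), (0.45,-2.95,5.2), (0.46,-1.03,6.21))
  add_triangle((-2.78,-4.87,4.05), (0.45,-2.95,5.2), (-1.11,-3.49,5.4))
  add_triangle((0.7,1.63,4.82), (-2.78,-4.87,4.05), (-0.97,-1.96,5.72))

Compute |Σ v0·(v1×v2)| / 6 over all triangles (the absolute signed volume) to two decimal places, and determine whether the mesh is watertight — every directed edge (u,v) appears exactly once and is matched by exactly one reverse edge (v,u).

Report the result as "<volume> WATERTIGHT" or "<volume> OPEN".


130.28 OPEN

Per-triangle v0·(v1×v2)/6:
  t1: +10.9496
  t2: +12.3351
  t3: +15.1778
  t4: +2.0635
  t5: +0.5738
  t6: -5.8568
  t7: +2.6270
  t8: +2.2982
  t9: +3.1455
  t10: +0.9040
  t11: +12.8270
  t12: +2.0613
  t13: +15.0628
  t14: +21.6174
  t15: +11.8765
  t16: +9.1180
  t17: +6.5491
  t18: +3.0791
  t19: +2.3592
  t20: +1.5112
Σ = +130.2793 → |volume| = 130.28

Directed edges: 60 total; 4 unmatched, e.g. (-2.17,0.59,0.74)→(-2.82,-2.72,1.87) → open.


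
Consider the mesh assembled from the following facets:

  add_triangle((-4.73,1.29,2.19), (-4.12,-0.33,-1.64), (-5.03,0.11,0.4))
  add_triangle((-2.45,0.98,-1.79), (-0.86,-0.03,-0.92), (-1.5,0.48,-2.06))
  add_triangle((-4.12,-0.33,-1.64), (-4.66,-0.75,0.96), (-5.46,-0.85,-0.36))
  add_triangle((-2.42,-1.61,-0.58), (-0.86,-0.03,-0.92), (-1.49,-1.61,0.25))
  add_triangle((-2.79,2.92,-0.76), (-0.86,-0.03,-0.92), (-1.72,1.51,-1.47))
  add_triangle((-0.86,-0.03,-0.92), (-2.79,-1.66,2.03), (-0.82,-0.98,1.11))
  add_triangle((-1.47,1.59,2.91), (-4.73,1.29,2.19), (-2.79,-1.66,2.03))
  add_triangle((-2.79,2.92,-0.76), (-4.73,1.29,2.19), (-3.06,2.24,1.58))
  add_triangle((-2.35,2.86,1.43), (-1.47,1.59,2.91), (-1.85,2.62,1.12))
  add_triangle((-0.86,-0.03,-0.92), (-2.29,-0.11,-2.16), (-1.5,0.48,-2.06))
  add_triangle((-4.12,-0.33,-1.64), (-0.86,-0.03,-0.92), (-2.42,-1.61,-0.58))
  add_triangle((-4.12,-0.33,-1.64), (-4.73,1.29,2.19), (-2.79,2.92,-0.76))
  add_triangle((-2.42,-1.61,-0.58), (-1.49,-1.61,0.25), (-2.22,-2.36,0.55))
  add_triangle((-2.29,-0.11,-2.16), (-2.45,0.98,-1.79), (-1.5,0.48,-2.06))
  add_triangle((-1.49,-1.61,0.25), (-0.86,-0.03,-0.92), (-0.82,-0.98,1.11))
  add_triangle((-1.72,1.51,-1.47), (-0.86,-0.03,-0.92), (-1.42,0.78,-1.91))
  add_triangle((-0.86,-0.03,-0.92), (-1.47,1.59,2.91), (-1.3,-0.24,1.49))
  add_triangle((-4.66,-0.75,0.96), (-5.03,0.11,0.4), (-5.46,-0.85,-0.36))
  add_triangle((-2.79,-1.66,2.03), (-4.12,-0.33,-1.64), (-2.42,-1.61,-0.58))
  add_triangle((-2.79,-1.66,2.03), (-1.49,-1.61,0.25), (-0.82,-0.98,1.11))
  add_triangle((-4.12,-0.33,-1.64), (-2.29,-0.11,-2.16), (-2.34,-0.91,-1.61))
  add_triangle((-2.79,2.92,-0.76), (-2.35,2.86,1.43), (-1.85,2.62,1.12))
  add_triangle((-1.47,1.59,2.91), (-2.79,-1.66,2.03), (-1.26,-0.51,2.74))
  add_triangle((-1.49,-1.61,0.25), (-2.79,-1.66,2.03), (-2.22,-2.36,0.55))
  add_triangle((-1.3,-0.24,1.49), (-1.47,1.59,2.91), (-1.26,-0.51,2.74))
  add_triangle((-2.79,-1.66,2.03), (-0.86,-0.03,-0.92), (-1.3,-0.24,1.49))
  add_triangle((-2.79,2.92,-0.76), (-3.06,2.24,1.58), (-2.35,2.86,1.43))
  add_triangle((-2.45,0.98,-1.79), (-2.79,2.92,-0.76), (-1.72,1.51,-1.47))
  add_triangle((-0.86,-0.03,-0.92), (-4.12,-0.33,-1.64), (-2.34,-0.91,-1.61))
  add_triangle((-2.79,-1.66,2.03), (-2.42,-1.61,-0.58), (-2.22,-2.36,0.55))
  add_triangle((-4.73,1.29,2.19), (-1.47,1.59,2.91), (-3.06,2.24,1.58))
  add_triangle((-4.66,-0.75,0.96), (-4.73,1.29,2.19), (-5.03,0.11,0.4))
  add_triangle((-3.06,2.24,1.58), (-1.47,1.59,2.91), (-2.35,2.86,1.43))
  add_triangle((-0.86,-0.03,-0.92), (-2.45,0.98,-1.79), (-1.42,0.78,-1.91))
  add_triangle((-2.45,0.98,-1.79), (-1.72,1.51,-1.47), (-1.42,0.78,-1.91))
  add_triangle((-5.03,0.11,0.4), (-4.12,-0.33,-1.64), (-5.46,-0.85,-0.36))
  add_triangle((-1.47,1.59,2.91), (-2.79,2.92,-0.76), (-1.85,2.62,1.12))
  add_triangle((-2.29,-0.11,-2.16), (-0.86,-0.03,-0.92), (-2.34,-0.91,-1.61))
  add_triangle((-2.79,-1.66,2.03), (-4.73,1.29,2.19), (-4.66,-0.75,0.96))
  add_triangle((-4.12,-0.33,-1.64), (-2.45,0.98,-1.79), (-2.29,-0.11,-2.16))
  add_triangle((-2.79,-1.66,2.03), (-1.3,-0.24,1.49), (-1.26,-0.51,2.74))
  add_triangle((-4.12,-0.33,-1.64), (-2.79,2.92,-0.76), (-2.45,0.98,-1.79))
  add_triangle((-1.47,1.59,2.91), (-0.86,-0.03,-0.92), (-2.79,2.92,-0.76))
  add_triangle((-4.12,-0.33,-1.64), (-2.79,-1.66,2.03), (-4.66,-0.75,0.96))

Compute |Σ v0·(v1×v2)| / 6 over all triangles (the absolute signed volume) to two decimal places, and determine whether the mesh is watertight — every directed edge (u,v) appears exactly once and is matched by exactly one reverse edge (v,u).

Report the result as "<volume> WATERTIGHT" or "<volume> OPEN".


Per-triangle v0·(v1×v2)/6:
  t1: +1.3185
  t2: -0.1329
  t3: -0.3285
  t4: +0.0454
  t5: -0.3406
  t6: -0.2387
  t7: +4.9468
  t8: +2.5511
  t9: +0.2905
  t10: +0.0201
  t11: +0.5515
  t12: +8.3895
  t13: +0.0538
  t14: +0.3800
  t15: -0.1923
  t16: -0.1320
  t17: -0.8027
  t18: +1.0462
  t19: +2.6759
  t20: +0.3636
  t21: +0.6536
  t22: +0.3558
  t23: +1.8844
  t24: -0.0447
  t25: -0.5962
  t26: -0.5053
  t27: +1.3761
  t28: +0.5863
  t29: -0.3047
  t30: +1.0468
  t31: +2.3171
  t32: +1.8817
  t33: +1.1935
  t34: +0.1585
  t35: +0.2744
  t36: +1.3194
  t37: -1.0137
  t38: +0.0305
  t39: +3.4617
  t40: +0.9673
  t41: -0.3916
  t42: +2.0418
  t43: -1.4153
  t44: +1.9642
Σ = +37.7066 → |volume| = 37.71

Directed edges: 132 total, each appears once with its reverse present → watertight.

37.71 WATERTIGHT


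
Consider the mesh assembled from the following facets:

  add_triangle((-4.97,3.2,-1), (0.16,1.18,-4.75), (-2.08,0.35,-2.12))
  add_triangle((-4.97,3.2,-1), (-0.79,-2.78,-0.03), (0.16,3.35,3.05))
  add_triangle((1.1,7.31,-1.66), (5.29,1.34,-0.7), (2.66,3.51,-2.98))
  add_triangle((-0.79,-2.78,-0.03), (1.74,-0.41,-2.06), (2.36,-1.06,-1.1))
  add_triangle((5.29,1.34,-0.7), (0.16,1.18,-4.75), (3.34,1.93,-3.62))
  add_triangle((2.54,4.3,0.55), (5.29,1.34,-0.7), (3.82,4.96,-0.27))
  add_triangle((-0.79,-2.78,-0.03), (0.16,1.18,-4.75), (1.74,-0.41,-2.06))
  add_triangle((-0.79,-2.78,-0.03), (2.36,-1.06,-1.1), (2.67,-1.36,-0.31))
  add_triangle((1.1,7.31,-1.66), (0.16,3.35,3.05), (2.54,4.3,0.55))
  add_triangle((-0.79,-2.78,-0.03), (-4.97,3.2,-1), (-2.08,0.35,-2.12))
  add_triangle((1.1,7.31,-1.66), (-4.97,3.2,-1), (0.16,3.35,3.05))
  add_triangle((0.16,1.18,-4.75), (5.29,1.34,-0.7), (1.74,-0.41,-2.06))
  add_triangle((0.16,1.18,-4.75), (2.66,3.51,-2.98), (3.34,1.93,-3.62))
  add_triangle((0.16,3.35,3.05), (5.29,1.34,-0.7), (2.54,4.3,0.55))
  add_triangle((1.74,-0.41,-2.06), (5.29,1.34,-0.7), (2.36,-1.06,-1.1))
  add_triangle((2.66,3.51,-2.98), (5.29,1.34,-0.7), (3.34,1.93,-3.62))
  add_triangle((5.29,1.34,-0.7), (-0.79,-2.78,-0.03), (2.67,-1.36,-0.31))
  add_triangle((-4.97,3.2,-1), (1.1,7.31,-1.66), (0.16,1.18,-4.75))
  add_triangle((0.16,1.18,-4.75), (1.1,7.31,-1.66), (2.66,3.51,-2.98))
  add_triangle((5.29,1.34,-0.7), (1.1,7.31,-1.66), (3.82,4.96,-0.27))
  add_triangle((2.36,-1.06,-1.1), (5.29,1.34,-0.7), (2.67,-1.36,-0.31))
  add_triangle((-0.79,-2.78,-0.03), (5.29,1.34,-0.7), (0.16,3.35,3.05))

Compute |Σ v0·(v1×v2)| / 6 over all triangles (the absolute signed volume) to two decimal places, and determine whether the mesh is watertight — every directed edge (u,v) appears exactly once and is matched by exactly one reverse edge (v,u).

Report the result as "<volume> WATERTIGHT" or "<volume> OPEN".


Per-triangle v0·(v1×v2)/6:
  t1: +5.7269
  t2: +8.5896
  t3: +12.5049
  t4: +1.5982
  t5: +1.3265
  t6: +2.3599
  t7: +4.2638
  t8: +1.1774
  t9: +9.4284
  t10: +4.7407
  t11: +25.4247
  t12: +5.3852
  t13: +4.9676
  t14: +7.3156
  t15: +2.0836
  t16: +5.4354
  t17: -0.3401
  t18: +29.7629
  t19: +11.6878
  t20: +6.7906
  t21: +1.4775
  t22: +6.5931
Σ = +158.3003 → |volume| = 158.30

Directed edges: 66 total; 6 unmatched, e.g. (0.16,1.18,-4.75)→(-2.08,0.35,-2.12) → open.

158.30 OPEN


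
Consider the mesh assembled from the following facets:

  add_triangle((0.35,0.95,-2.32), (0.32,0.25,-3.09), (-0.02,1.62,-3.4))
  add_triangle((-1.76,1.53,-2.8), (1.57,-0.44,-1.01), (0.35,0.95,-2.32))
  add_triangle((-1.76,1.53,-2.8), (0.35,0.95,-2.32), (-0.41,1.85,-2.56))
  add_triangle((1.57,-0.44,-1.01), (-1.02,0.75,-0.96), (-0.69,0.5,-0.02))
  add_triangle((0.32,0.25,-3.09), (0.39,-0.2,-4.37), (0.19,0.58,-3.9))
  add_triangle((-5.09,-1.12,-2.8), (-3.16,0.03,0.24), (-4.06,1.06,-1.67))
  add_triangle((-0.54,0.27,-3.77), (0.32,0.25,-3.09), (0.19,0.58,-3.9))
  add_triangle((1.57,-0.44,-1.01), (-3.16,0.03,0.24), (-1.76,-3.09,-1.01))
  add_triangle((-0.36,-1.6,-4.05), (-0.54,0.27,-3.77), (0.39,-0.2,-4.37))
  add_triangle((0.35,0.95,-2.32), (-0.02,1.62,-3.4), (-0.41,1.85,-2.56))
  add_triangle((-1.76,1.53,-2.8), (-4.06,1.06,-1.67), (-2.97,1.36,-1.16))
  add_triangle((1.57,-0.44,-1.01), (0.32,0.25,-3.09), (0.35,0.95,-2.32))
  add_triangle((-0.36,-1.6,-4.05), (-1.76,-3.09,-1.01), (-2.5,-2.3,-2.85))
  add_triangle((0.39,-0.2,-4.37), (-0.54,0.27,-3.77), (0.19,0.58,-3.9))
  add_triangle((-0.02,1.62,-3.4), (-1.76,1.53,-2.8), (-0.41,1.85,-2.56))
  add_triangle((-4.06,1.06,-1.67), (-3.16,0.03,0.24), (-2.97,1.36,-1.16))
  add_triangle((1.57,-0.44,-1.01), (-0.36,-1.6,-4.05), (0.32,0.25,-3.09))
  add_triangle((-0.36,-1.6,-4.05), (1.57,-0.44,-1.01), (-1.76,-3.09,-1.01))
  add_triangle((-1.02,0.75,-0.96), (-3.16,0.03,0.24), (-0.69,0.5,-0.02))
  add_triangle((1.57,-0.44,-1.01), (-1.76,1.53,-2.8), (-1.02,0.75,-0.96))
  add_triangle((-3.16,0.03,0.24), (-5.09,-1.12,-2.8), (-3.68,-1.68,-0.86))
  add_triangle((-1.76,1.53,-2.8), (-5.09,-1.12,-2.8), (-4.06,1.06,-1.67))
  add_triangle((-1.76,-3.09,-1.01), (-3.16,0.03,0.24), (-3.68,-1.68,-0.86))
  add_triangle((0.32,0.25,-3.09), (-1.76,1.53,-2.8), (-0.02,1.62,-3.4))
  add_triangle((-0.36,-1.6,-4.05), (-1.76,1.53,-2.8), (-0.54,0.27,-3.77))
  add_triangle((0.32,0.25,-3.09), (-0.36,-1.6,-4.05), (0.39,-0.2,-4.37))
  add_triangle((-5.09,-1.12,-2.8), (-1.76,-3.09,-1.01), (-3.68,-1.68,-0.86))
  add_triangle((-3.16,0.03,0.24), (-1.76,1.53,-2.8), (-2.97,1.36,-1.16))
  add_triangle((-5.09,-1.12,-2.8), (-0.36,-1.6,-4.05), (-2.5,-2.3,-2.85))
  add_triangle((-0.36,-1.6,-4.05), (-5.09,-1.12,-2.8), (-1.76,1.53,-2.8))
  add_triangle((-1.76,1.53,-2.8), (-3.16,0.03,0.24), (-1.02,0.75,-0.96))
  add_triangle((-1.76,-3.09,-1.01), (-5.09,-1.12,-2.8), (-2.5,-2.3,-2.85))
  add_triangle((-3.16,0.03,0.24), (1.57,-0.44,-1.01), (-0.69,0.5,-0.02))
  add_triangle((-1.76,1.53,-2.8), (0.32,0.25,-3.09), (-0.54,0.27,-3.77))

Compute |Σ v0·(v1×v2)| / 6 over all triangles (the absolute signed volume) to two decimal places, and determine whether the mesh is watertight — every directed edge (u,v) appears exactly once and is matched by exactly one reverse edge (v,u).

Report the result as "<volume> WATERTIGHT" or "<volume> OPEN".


40.66 WATERTIGHT

Per-triangle v0·(v1×v2)/6:
  t1: +0.2221
  t2: -0.5101
  t3: -0.5585
  t4: +0.0733
  t5: +0.0695
  t6: +2.9316
  t7: -0.1306
  t8: -1.2014
  t9: +1.1356
  t10: +0.0951
  t11: +0.8659
  t12: +0.6048
  t13: +2.7572
  t14: +0.4332
  t15: +0.5788
  t16: +0.6423
  t17: +1.6642
  t18: +3.0611
  t19: +0.2414
  t20: +0.0391
  t21: +2.1770
  t22: +3.9519
  t23: +0.8315
  t24: +1.1701
  t25: +1.4300
  t26: -0.1601
  t27: +2.7005
  t28: -0.9534
  t29: +3.8156
  t30: +8.6285
  t31: +0.3170
  t32: +3.3192
  t33: -0.2477
  t34: +0.6615
Σ = +40.6561 → |volume| = 40.66

Directed edges: 102 total, each appears once with its reverse present → watertight.


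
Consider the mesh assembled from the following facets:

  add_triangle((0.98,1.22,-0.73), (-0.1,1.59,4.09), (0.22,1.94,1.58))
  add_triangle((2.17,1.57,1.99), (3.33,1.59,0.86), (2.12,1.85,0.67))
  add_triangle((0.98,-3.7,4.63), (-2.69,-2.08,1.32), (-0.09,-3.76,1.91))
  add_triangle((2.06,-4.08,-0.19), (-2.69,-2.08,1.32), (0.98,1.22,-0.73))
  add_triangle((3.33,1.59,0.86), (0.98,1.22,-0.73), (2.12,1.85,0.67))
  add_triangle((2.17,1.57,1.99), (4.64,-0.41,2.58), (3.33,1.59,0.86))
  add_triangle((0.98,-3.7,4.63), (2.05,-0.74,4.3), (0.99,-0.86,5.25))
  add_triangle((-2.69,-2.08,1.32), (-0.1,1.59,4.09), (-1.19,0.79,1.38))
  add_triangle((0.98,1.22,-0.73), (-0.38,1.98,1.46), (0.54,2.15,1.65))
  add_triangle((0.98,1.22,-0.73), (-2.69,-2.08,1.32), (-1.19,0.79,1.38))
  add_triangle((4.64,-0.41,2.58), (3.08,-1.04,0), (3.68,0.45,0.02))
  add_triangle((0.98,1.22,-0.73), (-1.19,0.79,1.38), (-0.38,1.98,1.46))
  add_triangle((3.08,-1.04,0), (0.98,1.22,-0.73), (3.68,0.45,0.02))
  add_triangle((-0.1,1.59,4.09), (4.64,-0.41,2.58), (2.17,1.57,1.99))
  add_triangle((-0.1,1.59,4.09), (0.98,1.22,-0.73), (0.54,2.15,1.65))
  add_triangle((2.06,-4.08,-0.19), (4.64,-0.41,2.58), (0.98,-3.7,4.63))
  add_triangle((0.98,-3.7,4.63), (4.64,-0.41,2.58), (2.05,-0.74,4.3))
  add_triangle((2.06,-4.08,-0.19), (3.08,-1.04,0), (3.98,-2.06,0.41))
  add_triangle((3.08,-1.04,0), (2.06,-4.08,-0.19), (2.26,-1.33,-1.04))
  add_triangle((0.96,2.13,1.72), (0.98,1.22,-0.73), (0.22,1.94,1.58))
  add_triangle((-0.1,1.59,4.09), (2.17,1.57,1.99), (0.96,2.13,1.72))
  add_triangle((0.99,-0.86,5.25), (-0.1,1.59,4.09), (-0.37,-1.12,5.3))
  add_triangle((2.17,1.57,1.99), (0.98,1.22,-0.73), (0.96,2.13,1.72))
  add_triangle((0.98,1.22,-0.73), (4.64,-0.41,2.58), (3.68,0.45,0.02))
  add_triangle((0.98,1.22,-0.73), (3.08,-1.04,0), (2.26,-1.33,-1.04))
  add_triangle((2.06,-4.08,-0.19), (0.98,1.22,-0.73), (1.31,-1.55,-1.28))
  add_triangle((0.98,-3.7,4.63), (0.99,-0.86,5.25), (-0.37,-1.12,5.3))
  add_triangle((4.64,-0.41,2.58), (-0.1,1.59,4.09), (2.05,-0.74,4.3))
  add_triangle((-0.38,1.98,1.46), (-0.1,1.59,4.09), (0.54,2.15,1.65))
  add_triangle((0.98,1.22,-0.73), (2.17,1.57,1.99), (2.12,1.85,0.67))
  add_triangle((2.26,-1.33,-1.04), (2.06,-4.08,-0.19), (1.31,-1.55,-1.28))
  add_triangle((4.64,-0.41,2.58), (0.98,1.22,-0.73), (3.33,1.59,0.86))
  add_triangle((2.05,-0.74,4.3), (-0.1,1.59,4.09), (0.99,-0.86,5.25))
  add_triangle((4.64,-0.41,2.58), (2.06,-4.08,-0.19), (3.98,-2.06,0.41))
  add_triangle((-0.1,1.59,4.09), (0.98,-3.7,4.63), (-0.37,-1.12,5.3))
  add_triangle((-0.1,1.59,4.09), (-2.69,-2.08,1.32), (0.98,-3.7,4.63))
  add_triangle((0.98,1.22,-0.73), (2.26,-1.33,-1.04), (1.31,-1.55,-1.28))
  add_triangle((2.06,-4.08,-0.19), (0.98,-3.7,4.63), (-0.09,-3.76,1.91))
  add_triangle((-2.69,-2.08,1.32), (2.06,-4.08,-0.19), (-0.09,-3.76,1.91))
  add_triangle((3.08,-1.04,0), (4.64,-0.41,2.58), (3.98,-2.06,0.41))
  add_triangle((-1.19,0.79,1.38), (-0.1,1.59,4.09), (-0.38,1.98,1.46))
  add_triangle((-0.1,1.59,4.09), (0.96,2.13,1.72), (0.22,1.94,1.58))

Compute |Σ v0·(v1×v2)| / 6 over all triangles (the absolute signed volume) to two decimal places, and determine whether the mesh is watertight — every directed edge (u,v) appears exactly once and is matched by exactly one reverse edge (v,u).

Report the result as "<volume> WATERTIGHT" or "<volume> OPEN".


94.66 WATERTIGHT

Per-triangle v0·(v1×v2)/6:
  t1: -0.6044
  t2: +0.6284
  t3: +4.7271
  t4: +0.4635
  t5: +0.5082
  t6: +2.4925
  t7: +3.1861
  t8: +2.5032
  t9: +0.5382
  t10: +0.3560
  t11: +2.2298
  t12: +0.2389
  t13: +0.6502
  t14: +4.6901
  t15: +0.3945
  t16: +16.0459
  t17: +7.0651
  t18: +0.7822
  t19: +1.7515
  t20: +0.3964
  t21: +1.6661
  t22: +2.9000
  t23: +1.0007
  t24: +1.2831
  t25: +1.0404
  t26: -1.0286
  t27: +3.5483
  t28: +5.6558
  t29: +0.9128
  t30: +0.0492
  t31: +0.9539
  t32: +0.8558
  t33: +2.4232
  t34: +3.6708
  t35: -3.2714
  t36: +11.8965
  t37: +0.5402
  t38: +5.2341
  t39: +3.3873
  t40: +1.1919
  t41: +1.0537
  t42: +0.6480
Σ = +94.6551 → |volume| = 94.66

Directed edges: 126 total, each appears once with its reverse present → watertight.


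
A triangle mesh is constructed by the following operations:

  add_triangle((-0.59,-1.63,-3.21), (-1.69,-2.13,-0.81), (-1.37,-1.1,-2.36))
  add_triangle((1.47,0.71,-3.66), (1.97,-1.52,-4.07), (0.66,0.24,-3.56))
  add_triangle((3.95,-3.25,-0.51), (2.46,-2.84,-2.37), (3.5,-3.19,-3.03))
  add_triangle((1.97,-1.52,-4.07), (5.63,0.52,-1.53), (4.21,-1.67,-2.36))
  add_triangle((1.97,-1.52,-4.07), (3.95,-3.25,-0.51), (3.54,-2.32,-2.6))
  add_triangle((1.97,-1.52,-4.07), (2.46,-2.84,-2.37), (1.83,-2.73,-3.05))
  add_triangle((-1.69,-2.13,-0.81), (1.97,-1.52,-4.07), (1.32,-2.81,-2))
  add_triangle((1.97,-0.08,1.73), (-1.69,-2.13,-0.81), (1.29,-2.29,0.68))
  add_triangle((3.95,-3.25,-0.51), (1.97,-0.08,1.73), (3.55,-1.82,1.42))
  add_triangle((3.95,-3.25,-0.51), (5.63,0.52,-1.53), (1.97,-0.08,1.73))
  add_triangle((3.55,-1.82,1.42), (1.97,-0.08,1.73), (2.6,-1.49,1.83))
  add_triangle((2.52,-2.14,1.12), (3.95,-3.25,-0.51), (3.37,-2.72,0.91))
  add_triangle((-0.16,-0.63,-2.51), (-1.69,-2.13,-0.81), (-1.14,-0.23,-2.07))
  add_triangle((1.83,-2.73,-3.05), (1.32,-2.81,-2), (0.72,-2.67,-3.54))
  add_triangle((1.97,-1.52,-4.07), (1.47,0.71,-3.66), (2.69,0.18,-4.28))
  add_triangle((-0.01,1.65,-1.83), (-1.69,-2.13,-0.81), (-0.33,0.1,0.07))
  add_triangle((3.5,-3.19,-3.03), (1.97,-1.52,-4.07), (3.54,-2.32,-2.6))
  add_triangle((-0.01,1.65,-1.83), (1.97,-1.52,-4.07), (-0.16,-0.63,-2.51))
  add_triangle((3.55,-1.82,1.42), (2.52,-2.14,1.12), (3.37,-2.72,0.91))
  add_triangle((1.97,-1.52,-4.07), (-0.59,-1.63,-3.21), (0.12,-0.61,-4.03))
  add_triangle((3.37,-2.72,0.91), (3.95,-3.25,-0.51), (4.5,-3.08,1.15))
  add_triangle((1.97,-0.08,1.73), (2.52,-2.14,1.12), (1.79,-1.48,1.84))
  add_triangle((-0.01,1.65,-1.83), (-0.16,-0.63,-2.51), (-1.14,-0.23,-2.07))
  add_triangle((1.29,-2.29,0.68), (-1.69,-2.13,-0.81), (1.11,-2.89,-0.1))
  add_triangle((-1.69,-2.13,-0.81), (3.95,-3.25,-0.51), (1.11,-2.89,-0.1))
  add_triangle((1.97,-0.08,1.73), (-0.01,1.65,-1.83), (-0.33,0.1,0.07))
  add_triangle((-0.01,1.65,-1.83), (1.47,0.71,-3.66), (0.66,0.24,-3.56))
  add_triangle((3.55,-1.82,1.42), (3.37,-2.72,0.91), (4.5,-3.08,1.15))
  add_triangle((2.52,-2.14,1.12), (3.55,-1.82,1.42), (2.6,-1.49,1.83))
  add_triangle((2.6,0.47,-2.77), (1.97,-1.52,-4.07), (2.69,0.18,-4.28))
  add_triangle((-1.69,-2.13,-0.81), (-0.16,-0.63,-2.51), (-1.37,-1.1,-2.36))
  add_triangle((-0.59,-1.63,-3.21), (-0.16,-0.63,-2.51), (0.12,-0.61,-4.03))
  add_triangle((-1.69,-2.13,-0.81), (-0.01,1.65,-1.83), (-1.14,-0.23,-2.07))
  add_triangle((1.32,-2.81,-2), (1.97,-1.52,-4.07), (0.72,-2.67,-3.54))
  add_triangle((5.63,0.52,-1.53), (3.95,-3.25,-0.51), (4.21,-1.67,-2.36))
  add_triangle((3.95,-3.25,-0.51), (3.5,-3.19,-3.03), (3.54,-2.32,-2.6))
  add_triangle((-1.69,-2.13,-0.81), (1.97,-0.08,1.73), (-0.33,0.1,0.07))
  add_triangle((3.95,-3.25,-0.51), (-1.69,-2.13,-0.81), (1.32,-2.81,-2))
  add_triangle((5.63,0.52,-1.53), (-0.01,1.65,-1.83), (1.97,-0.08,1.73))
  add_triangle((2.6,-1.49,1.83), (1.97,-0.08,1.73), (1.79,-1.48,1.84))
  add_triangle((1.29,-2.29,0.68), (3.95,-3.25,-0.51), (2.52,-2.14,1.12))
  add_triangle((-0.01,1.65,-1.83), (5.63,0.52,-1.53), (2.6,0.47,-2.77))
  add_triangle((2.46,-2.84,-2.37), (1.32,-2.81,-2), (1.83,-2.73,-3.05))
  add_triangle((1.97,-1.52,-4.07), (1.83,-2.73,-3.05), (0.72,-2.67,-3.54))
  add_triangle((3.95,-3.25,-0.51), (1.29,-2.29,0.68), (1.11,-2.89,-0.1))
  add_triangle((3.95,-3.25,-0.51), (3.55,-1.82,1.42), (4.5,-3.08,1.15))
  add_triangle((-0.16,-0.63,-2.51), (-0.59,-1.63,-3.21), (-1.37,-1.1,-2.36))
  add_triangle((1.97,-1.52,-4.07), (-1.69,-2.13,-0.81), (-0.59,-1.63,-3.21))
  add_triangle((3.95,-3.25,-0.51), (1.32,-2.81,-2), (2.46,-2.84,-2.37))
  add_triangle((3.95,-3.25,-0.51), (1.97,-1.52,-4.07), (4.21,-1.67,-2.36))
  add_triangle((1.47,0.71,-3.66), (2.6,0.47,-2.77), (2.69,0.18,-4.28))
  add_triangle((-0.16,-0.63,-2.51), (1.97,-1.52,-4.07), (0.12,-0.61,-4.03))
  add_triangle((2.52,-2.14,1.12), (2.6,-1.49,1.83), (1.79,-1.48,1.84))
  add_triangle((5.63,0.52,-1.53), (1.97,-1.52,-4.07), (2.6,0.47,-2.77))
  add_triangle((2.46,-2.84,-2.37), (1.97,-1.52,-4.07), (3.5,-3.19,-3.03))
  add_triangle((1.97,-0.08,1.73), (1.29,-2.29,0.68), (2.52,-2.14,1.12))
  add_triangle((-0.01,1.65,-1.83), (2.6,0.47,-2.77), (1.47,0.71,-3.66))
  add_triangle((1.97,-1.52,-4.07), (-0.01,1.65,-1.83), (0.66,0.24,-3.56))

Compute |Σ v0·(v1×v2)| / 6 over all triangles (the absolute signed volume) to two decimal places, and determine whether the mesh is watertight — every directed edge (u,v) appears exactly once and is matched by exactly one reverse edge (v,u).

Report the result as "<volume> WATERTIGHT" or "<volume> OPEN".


Per-triangle v0·(v1×v2)/6:
  t1: +0.9420
  t2: +1.1767
  t3: +0.9657
  t4: +4.8867
  t5: -1.3464
  t6: +0.9478
  t7: +3.3500
  t8: +0.8222
  t9: +0.4673
  t10: +7.5454
  t11: +0.5222
  t12: +0.1092
  t13: +1.0109
  t14: +0.6974
  t15: +1.2349
  t16: +0.3721
  t17: +1.3250
  t18: +1.9895
  t19: +0.2855
  t20: +1.8370
  t21: +0.4911
  t22: -0.6844
  t23: +0.9024
  t24: +0.7716
  t25: +1.4384
  t26: +0.2467
  t27: +0.8129
  t28: +0.1813
  t29: +0.3860
  t30: +0.8880
  t31: -0.6350
  t32: +0.0652
  t33: +0.0931
  t34: -1.7121
  t35: +5.2127
  t36: +1.4436
  t37: +0.2789
  t38: +3.0734
  t39: +3.0588
  t40: +0.3313
  t41: +1.1320
  t42: +2.8012
  t43: +0.4943
  t44: +1.3955
  t45: +1.0666
  t46: +0.4847
  t47: +0.3387
  t48: +2.0485
  t49: +1.3465
  t50: +4.3856
  t51: +0.5501
  t52: -0.4531
  t53: +0.3036
  t54: +4.0577
  t55: +0.8633
  t56: +0.5000
  t57: +1.1444
  t58: -0.7291
Σ = +67.5158 → |volume| = 67.52

Directed edges: 174 total, each appears once with its reverse present → watertight.

67.52 WATERTIGHT


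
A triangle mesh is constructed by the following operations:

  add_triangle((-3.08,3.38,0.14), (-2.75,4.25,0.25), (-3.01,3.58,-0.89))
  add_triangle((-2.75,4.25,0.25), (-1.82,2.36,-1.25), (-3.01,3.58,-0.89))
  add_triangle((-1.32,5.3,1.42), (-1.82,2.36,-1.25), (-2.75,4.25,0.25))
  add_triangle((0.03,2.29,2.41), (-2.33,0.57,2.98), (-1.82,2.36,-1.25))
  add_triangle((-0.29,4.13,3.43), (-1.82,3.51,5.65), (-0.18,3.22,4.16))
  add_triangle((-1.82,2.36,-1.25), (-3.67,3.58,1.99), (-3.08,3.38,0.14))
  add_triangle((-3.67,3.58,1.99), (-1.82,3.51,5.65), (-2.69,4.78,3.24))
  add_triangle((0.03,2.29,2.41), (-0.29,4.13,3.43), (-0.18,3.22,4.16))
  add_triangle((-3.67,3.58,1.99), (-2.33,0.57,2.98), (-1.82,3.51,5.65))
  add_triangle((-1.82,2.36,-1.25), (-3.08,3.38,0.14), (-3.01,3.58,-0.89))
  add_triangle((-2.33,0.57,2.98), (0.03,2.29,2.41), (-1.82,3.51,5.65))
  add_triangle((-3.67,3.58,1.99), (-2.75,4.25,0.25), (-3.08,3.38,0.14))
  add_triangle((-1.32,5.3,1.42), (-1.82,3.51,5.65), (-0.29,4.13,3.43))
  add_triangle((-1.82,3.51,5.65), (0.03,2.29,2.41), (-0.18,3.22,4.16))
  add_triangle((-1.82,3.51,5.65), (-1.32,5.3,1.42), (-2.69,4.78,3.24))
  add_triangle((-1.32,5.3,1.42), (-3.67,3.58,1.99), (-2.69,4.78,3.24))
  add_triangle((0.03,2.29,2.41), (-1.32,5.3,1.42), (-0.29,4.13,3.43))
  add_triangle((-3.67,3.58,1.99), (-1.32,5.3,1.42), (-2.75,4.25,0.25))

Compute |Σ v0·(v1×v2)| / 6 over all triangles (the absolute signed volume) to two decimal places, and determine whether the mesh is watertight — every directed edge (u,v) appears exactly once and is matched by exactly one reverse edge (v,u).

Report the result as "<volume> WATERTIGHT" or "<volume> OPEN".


28.32 OPEN

Per-triangle v0·(v1×v2)/6:
  t1: +0.6672
  t2: +0.4539
  t3: +1.8452
  t4: -5.0123
  t5: +1.6960
  t6: -0.0333
  t7: +4.2593
  t8: +0.1790
  t9: +6.6784
  t10: -0.0018
  t11: -0.0500
  t12: +1.1819
  t13: +5.0139
  t14: -0.3834
  t15: +4.6012
  t16: +3.4432
  t17: +0.0601
  t18: +3.7213
Σ = +28.3197 → |volume| = 28.32

Directed edges: 54 total; 6 unmatched, e.g. (-1.32,5.3,1.42)→(-1.82,2.36,-1.25) → open.


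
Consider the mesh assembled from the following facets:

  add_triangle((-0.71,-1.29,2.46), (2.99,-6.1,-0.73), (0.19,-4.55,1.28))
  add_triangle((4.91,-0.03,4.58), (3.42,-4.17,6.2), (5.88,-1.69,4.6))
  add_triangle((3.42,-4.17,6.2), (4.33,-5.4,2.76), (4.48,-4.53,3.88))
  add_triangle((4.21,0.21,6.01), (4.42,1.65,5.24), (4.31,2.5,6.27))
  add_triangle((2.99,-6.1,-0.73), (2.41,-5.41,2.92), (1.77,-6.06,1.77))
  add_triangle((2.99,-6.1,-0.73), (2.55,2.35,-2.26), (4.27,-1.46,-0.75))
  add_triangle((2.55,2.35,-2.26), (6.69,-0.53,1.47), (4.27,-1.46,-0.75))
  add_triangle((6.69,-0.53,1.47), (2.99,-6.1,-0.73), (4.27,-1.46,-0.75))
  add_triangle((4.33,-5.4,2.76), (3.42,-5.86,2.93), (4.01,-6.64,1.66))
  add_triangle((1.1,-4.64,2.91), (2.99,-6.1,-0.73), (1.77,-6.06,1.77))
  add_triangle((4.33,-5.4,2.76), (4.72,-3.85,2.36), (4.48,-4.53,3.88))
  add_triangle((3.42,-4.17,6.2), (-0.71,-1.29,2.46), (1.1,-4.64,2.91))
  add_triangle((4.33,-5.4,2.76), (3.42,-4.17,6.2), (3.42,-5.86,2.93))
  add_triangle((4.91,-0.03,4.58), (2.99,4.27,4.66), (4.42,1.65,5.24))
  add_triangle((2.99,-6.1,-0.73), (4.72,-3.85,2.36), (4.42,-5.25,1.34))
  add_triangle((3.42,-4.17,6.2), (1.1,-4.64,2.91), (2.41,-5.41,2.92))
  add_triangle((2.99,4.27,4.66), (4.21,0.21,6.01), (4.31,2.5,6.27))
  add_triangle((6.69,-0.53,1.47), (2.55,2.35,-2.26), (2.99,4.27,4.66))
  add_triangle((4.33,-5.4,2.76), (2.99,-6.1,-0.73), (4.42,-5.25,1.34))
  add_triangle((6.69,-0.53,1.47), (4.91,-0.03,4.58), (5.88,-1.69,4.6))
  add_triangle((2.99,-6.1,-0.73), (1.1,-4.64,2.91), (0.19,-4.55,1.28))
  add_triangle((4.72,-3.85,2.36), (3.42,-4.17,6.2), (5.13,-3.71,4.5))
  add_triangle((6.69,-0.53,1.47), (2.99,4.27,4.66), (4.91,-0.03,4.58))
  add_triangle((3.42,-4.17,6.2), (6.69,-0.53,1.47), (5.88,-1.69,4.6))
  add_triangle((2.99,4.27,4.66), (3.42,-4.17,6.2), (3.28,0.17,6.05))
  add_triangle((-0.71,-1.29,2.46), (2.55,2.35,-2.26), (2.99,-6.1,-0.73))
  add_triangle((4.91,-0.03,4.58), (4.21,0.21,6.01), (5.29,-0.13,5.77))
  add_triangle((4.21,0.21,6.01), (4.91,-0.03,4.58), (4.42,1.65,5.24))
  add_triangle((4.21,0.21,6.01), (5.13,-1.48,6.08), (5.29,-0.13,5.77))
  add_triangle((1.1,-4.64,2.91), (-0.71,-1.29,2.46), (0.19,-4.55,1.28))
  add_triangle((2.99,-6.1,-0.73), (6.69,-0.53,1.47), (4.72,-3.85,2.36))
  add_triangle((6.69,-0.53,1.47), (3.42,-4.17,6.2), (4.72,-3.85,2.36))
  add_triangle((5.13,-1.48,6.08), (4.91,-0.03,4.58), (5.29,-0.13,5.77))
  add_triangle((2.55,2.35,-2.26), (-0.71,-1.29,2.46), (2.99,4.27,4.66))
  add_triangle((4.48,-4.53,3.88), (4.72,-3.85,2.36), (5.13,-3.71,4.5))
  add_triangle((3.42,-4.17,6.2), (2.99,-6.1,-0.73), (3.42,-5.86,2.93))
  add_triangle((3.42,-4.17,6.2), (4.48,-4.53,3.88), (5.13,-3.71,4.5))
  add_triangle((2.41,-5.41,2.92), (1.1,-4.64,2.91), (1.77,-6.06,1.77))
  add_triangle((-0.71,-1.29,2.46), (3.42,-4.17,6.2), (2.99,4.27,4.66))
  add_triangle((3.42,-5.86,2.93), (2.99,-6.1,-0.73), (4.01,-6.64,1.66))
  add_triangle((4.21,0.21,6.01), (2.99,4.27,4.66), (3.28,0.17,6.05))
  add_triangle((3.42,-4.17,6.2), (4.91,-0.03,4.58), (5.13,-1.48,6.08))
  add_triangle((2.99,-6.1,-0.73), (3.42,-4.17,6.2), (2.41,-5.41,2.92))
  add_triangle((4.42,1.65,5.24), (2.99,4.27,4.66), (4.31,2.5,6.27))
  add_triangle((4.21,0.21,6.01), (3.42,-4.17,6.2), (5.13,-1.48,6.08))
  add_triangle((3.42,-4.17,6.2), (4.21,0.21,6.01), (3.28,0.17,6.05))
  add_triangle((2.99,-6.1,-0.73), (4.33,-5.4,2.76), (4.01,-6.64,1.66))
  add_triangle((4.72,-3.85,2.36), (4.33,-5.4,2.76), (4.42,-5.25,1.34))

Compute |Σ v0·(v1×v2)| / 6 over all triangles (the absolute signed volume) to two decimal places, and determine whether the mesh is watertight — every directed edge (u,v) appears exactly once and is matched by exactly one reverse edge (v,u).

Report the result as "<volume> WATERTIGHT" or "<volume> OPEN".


190.99 WATERTIGHT

Per-triangle v0·(v1×v2)/6:
  t1: -2.9330
  t2: +7.0783
  t3: +2.9964
  t4: +1.8328
  t5: +3.7403
  t6: +7.0179
  t7: +8.3313
  t8: +9.3020
  t9: +1.9185
  t10: -1.2499
  t11: +2.0002
  t12: +5.9204
  t13: +4.6784
  t14: +1.3524
  t15: +0.3731
  t16: +4.0148
  t17: +0.2889
  t18: +25.5631
  t19: +3.0269
  t20: +6.1029
  t21: +5.0095
  t22: -3.7770
  t23: +15.9914
  t24: +6.9443
  t25: -2.2756
  t26: -6.3715
  t27: +0.3277
  t28: +2.6431
  t29: +1.8266
  t30: +2.3707
  t31: +14.0238
  t32: +15.3664
  t33: +0.8870
  t34: -3.1533
  t35: +1.9452
  t36: -1.3502
  t37: +3.6019
  t38: +1.6485
  t39: +15.9725
  t40: +1.4218
  t41: +3.9527
  t42: +0.8281
  t43: +6.6374
  t44: +1.9639
  t45: +5.3919
  t46: +4.1712
  t47: +1.5846
  t48: +2.0484
Σ = +190.9869 → |volume| = 190.99

Directed edges: 144 total, each appears once with its reverse present → watertight.


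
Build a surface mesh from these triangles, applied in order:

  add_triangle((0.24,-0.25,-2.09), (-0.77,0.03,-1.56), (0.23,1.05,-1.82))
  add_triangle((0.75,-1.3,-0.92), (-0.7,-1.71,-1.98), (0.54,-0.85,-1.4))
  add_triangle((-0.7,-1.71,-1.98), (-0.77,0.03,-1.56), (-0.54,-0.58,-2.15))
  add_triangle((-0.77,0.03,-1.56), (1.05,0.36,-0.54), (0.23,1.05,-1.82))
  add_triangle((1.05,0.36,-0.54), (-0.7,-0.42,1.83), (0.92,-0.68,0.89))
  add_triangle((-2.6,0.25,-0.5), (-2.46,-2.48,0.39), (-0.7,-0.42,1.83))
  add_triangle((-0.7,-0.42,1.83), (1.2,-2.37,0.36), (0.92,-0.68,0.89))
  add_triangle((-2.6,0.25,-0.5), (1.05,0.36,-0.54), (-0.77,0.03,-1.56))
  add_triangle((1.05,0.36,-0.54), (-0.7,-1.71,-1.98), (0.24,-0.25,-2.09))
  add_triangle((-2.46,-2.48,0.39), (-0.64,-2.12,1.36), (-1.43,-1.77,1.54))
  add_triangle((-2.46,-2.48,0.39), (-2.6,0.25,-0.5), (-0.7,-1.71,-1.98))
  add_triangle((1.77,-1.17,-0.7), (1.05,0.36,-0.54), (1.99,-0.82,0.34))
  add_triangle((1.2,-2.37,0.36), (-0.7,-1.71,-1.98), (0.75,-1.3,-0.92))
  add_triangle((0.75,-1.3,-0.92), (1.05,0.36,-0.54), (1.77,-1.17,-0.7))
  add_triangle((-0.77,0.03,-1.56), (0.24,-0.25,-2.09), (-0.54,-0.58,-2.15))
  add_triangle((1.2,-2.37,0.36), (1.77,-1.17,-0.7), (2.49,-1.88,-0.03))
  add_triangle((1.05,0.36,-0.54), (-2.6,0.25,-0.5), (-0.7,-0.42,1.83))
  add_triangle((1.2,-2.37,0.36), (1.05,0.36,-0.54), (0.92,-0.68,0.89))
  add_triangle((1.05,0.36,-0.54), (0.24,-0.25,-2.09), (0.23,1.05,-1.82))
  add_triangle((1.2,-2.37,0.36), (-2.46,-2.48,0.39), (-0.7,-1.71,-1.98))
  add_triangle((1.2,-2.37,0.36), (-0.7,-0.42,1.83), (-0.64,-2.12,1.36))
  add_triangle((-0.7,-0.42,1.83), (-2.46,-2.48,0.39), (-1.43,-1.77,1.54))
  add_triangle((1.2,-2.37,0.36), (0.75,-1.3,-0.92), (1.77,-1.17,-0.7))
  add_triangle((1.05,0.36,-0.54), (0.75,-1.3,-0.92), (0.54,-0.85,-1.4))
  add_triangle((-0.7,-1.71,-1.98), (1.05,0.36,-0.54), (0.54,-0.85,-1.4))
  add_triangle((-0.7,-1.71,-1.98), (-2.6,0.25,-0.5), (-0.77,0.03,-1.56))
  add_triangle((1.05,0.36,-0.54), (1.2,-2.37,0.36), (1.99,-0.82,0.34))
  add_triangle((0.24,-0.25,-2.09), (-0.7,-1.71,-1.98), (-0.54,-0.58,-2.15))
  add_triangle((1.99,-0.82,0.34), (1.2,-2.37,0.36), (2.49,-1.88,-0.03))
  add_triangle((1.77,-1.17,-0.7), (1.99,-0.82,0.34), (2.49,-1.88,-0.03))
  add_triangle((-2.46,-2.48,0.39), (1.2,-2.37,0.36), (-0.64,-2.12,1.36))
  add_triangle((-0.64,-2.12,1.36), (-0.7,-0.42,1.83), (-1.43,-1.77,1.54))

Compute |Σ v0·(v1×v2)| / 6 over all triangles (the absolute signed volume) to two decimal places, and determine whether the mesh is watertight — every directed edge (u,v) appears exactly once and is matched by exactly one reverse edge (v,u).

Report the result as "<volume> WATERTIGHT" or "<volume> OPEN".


Per-triangle v0·(v1×v2)/6:
  t1: +0.4207
  t2: +0.3000
  t3: +0.1921
  t4: -0.2449
  t5: +0.2131
  t6: +2.1304
  t7: +0.6852
  t8: +0.2962
  t9: +0.3698
  t10: +0.6247
  t11: +2.8370
  t12: +0.3687
  t13: +0.7723
  t14: +0.2234
  t15: +0.1661
  t16: +0.3865
  t17: +0.2358
  t18: +0.4933
  t19: +0.4332
  t20: +3.2955
  t21: +0.8212
  t22: +0.3853
  t23: +0.4880
  t24: +0.2090
  t25: +0.1352
  t26: +1.0522
  t27: -0.4068
  t28: +0.2995
  t29: +0.3272
  t30: +0.2174
  t31: +1.5144
  t32: +0.4119
Σ = +19.6538 → |volume| = 19.65

Directed edges: 96 total, each appears once with its reverse present → watertight.

19.65 WATERTIGHT


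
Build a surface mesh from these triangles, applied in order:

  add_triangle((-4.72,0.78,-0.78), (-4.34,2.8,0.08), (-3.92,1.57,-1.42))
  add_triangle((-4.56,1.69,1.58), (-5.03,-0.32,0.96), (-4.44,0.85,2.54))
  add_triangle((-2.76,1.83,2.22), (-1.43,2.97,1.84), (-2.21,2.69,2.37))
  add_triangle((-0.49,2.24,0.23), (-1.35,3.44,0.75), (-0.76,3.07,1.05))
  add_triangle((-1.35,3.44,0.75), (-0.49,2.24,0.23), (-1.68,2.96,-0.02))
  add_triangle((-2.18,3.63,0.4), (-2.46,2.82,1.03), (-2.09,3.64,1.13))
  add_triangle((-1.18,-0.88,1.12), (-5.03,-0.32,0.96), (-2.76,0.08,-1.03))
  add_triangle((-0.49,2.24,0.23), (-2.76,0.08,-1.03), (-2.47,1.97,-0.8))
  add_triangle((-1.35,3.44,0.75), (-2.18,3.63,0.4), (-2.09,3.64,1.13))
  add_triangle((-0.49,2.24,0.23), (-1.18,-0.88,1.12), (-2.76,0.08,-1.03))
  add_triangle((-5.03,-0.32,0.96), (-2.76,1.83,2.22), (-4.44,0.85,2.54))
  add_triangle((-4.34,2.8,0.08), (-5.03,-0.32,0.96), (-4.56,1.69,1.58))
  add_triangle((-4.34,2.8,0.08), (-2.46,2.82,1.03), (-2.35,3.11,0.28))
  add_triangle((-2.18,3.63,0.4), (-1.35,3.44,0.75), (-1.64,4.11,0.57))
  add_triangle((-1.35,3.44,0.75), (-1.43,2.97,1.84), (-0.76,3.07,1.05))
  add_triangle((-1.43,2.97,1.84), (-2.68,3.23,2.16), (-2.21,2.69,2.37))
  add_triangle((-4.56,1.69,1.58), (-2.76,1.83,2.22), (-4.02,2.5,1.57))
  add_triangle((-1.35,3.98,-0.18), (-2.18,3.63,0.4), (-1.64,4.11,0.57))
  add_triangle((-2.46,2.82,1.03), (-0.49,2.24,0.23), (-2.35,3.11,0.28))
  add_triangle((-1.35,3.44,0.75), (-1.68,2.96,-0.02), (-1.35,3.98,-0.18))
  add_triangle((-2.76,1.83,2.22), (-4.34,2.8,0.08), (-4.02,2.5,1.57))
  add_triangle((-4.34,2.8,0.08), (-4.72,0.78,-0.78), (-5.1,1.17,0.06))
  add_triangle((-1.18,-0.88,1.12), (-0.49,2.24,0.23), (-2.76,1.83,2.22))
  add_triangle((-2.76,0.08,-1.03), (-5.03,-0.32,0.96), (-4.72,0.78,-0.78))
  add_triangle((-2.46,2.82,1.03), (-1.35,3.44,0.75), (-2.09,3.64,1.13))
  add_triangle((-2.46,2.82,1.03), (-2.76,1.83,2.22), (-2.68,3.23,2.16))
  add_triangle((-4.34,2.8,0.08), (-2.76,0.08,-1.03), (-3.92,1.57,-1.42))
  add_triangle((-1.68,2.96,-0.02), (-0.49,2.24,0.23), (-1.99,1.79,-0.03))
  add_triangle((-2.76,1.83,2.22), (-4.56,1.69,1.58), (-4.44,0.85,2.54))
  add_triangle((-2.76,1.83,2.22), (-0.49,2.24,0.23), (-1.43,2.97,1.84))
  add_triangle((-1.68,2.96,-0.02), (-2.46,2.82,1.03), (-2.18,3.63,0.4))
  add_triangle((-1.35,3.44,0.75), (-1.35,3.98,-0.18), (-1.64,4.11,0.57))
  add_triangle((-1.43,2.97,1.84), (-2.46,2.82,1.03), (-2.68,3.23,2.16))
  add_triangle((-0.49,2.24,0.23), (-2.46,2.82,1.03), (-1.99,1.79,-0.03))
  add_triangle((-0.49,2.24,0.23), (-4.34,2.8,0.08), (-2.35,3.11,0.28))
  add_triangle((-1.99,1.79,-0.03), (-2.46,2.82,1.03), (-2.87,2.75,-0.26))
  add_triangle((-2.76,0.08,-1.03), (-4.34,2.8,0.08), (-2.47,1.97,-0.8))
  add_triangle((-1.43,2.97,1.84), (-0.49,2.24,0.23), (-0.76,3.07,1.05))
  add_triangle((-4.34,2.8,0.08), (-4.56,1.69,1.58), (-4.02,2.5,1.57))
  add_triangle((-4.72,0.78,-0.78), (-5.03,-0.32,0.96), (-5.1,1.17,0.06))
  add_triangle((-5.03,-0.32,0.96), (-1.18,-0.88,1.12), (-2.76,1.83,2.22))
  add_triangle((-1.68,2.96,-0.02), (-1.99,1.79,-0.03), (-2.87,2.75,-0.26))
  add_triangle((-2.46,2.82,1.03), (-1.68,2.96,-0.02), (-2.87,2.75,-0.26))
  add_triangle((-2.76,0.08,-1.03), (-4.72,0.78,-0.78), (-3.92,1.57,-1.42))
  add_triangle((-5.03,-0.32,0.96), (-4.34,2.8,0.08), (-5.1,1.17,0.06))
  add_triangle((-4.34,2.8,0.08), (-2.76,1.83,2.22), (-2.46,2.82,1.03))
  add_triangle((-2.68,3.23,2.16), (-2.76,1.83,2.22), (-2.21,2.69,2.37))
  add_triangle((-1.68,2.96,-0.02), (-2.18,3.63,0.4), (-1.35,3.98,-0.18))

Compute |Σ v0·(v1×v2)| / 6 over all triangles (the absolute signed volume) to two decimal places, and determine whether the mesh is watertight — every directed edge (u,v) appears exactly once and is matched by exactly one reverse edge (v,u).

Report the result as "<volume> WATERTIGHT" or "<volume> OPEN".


22.95 OPEN

Per-triangle v0·(v1×v2)/6:
  t1: +1.8436
  t2: +2.1359
  t3: -0.1624
  t4: +0.1508
  t5: +0.2252
  t6: +0.3798
  t7: +0.8588
  t8: -0.2359
  t9: +0.2942
  t10: -1.7712
  t11: -1.2383
  t12: +3.0724
  t13: +0.9241
  t14: +0.1352
  t15: +0.3618
  t16: +0.3197
  t17: +0.8615
  t18: +0.3837
  t19: +0.4886
  t20: -0.3922
  t21: +0.2002
  t22: +1.2740
  t23: +0.0250
  t24: +1.0497
  t25: -0.1035
  t26: +0.6365
  t27: -1.0859
  t28: -0.1109
  t29: +1.3784
  t30: -0.7603
  t31: +0.1180
  t32: +0.0559
  t33: +0.4860
  t34: -0.5890
  t35: +0.0746
  t36: +0.1033
  t37: +1.3344
  t38: -0.1634
  t39: +1.2534
  t40: +1.2787
  t41: +2.6471
  t42: -0.1044
  t43: +0.7799
  t44: +0.6448
  t45: +1.4179
  t46: +1.8993
  t47: +0.3935
  t48: +0.1813
Σ = +22.9495 → |volume| = 22.95

Directed edges: 144 total; 6 unmatched, e.g. (-2.47,1.97,-0.8)→(-0.49,2.24,0.23) → open.
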